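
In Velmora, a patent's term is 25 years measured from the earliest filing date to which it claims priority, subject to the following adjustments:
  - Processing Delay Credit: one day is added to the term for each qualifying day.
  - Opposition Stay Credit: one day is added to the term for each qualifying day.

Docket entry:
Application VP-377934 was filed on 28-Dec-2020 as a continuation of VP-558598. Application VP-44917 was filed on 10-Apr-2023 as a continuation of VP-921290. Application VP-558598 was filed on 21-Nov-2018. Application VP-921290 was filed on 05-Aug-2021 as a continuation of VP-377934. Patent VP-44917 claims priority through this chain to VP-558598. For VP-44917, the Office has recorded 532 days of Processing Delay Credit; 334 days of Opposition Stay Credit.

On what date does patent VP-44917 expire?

Earliest priority filing: 21 November 2018.
Base term: 21 November 2018 + 25 years → 21 November 2043.
Processing Delay Credit: +532 days → 6 May 2045.
Opposition Stay Credit: +334 days → 5 April 2046.

April 5, 2046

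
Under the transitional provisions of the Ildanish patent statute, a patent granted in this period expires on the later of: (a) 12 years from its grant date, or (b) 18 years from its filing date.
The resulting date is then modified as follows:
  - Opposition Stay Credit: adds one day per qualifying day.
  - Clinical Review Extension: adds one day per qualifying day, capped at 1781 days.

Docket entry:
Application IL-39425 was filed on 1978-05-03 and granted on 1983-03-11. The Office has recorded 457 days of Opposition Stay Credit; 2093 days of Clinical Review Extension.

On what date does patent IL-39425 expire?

(a) grant + 12 years → 11 March 1995.
(b) filing + 18 years → 3 May 1996.
Later of the two: 3 May 1996.
Opposition Stay Credit: +457 days → 3 August 1997.
Clinical Review Extension: 2093 days claimed exceeds the 1781-day cap, so +1781 days → 19 June 2002.

June 19, 2002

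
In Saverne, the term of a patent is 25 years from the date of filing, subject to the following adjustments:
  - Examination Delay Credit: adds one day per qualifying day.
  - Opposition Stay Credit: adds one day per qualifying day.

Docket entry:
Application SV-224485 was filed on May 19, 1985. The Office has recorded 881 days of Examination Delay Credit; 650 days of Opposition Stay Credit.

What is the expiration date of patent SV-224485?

2014-07-28

Base term: filing date + 25 years → 19 May 2010.
Examination Delay Credit: +881 days → 16 October 2012.
Opposition Stay Credit: +650 days → 28 July 2014.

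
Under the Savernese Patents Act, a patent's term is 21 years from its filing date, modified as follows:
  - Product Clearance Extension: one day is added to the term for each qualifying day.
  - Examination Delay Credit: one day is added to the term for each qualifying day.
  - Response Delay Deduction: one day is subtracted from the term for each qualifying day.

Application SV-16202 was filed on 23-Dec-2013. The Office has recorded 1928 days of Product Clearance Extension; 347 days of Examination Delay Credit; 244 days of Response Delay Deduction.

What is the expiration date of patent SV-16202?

Base term: filing date + 21 years → 23 December 2034.
Product Clearance Extension: +1928 days → 3 April 2040.
Examination Delay Credit: +347 days → 16 March 2041.
Response Delay Deduction: −244 days → 15 July 2040.

July 15, 2040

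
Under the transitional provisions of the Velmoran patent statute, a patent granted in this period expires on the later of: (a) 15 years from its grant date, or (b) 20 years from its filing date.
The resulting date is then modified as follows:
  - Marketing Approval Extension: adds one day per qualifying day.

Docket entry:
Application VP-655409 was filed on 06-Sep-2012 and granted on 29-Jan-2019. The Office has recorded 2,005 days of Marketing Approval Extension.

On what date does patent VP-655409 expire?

(a) grant + 15 years → 29 January 2034.
(b) filing + 20 years → 6 September 2032.
Later of the two: 29 January 2034.
Marketing Approval Extension: +2005 days → 27 July 2039.

2039-07-27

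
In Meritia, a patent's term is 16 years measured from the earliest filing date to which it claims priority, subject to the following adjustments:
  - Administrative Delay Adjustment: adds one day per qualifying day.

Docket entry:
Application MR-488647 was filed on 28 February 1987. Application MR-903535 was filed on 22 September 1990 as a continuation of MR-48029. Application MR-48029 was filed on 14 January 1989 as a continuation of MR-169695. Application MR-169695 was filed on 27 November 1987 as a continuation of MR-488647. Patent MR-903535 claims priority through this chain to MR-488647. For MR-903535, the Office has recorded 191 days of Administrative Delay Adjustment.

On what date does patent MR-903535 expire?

Earliest priority filing: 28 February 1987.
Base term: 28 February 1987 + 16 years → 28 February 2003.
Administrative Delay Adjustment: +191 days → 7 September 2003.

September 7, 2003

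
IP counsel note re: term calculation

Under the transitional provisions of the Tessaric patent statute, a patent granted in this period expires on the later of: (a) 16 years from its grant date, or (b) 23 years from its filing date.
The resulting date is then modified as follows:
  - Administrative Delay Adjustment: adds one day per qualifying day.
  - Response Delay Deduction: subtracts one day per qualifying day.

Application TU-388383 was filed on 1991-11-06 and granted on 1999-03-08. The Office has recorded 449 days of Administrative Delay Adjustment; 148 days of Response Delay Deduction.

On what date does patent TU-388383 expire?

January 3, 2016

(a) grant + 16 years → 8 March 2015.
(b) filing + 23 years → 6 November 2014.
Later of the two: 8 March 2015.
Administrative Delay Adjustment: +449 days → 30 May 2016.
Response Delay Deduction: −148 days → 3 January 2016.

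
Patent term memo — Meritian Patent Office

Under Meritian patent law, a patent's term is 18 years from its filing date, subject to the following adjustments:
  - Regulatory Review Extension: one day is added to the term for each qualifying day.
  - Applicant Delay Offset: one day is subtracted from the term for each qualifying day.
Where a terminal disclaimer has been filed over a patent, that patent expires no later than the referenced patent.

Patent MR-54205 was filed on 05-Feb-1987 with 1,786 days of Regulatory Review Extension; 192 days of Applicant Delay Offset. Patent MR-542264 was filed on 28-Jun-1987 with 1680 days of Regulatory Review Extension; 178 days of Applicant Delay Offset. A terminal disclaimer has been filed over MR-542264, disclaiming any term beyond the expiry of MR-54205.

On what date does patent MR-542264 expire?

Natural term of MR-542264:
  Base: filing + 18 years → 28 June 2005.
  Regulatory Review Extension: +1680 days → 2 February 2010.
  Applicant Delay Offset: −178 days → 8 August 2009.
Expiry of referenced patent MR-54205:
  Base: filing + 18 years → 5 February 2005.
  Regulatory Review Extension: +1786 days → 27 December 2009.
  Applicant Delay Offset: −192 days → 18 June 2009.
Terminal disclaimer: MR-542264 expires on the earlier of 8 August 2009 and 18 June 2009.

June 18, 2009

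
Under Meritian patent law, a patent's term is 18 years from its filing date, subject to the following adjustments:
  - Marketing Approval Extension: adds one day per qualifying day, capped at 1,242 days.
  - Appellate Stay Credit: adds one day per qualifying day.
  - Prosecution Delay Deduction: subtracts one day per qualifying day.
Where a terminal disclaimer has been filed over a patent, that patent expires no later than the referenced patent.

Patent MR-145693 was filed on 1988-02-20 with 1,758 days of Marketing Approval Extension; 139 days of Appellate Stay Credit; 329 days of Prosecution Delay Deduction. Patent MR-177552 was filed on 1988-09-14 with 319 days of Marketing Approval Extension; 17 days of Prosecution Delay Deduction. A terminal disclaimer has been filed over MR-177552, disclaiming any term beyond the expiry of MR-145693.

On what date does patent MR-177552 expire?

2007-07-13

Natural term of MR-177552:
  Base: filing + 18 years → 14 September 2006.
  Marketing Approval Extension: 319 days (within the 1242-day cap) → +319 days → 30 July 2007.
  Prosecution Delay Deduction: −17 days → 13 July 2007.
Expiry of referenced patent MR-145693:
  Base: filing + 18 years → 20 February 2006.
  Marketing Approval Extension: 1758 days claimed exceeds the 1242-day cap, so +1242 days → 16 July 2009.
  Appellate Stay Credit: +139 days → 2 December 2009.
  Prosecution Delay Deduction: −329 days → 7 January 2009.
Terminal disclaimer: MR-177552 expires on the earlier of 13 July 2007 and 7 January 2009.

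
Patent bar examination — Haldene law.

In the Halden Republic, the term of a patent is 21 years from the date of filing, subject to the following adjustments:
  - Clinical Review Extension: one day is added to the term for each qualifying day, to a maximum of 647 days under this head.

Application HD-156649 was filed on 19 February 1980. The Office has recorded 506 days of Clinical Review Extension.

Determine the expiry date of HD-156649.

July 10, 2002

Base term: filing date + 21 years → 19 February 2001.
Clinical Review Extension: 506 days (within the 647-day cap) → +506 days → 10 July 2002.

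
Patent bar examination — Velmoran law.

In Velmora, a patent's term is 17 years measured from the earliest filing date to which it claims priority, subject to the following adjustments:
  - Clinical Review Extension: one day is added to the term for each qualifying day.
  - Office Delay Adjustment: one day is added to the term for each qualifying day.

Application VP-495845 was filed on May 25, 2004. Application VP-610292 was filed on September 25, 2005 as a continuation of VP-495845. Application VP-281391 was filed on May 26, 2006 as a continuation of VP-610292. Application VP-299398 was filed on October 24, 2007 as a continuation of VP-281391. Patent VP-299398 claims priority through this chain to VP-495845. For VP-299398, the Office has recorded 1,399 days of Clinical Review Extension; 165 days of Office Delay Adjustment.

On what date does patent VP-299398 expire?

2025-09-05

Earliest priority filing: 25 May 2004.
Base term: 25 May 2004 + 17 years → 25 May 2021.
Clinical Review Extension: +1399 days → 24 March 2025.
Office Delay Adjustment: +165 days → 5 September 2025.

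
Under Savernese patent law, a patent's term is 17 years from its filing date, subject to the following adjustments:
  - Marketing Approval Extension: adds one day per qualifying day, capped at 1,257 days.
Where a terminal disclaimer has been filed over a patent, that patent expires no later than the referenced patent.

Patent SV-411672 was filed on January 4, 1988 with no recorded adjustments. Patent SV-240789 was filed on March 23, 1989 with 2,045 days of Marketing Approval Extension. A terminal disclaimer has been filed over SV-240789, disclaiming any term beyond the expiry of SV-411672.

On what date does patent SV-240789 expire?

Natural term of SV-240789:
  Base: filing + 17 years → 23 March 2006.
  Marketing Approval Extension: 2045 days claimed exceeds the 1257-day cap, so +1257 days → 31 August 2009.
Expiry of referenced patent SV-411672:
  Base: filing + 17 years → 4 January 2005.
Terminal disclaimer: SV-240789 expires on the earlier of 31 August 2009 and 4 January 2005.

2005-01-04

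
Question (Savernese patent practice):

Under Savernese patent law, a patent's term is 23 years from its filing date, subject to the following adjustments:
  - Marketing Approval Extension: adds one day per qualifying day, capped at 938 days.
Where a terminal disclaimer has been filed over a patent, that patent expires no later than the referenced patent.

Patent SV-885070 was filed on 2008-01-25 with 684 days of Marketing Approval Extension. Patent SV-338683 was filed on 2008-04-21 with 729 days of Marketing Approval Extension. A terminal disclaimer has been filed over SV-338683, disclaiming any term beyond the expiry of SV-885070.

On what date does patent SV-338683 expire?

Natural term of SV-338683:
  Base: filing + 23 years → 21 April 2031.
  Marketing Approval Extension: 729 days (within the 938-day cap) → +729 days → 19 April 2033.
Expiry of referenced patent SV-885070:
  Base: filing + 23 years → 25 January 2031.
  Marketing Approval Extension: 684 days (within the 938-day cap) → +684 days → 9 December 2032.
Terminal disclaimer: SV-338683 expires on the earlier of 19 April 2033 and 9 December 2032.

2032-12-09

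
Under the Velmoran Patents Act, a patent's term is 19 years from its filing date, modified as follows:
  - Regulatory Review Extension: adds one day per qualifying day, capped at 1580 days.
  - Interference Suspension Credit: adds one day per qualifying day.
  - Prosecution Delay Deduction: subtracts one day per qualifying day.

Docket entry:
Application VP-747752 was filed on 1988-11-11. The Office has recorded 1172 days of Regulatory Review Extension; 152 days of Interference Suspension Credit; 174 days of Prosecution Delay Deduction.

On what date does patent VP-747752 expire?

January 4, 2011

Base term: filing date + 19 years → 11 November 2007.
Regulatory Review Extension: 1172 days (within the 1580-day cap) → +1172 days → 26 January 2011.
Interference Suspension Credit: +152 days → 27 June 2011.
Prosecution Delay Deduction: −174 days → 4 January 2011.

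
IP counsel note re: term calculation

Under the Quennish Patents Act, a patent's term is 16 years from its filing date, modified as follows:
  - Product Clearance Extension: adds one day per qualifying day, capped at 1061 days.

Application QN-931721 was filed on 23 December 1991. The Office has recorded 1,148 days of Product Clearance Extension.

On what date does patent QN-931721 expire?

2010-11-18

Base term: filing date + 16 years → 23 December 2007.
Product Clearance Extension: 1148 days claimed exceeds the 1061-day cap, so +1061 days → 18 November 2010.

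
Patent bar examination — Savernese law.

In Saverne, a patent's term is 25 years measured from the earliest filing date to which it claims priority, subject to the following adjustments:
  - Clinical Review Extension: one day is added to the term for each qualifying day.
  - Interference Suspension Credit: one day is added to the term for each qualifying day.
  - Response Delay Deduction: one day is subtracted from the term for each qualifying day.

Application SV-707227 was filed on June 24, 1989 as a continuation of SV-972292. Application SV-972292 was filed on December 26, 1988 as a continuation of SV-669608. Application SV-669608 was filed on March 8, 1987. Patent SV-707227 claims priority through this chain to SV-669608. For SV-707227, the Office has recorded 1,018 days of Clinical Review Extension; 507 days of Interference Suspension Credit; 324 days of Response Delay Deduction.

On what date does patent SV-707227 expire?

Earliest priority filing: 8 March 1987.
Base term: 8 March 1987 + 25 years → 8 March 2012.
Clinical Review Extension: +1018 days → 21 December 2014.
Interference Suspension Credit: +507 days → 11 May 2016.
Response Delay Deduction: −324 days → 22 June 2015.

2015-06-22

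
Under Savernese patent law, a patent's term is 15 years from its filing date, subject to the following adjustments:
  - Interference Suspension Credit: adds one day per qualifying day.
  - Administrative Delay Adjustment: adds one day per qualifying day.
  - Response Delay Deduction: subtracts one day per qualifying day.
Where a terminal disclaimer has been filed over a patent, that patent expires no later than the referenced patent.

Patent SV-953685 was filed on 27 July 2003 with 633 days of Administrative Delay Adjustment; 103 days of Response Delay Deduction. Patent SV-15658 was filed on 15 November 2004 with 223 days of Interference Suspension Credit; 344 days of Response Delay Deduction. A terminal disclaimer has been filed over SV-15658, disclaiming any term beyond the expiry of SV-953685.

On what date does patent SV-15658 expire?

Natural term of SV-15658:
  Base: filing + 15 years → 15 November 2019.
  Interference Suspension Credit: +223 days → 25 June 2020.
  Response Delay Deduction: −344 days → 17 July 2019.
Expiry of referenced patent SV-953685:
  Base: filing + 15 years → 27 July 2018.
  Administrative Delay Adjustment: +633 days → 20 April 2020.
  Response Delay Deduction: −103 days → 8 January 2020.
Terminal disclaimer: SV-15658 expires on the earlier of 17 July 2019 and 8 January 2020.

July 17, 2019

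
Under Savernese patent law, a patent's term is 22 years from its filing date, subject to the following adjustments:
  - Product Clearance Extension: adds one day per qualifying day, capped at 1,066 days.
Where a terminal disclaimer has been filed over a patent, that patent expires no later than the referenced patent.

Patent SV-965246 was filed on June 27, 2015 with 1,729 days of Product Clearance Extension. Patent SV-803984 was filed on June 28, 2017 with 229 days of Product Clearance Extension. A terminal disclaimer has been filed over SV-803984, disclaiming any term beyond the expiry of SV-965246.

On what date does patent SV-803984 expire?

Natural term of SV-803984:
  Base: filing + 22 years → 28 June 2039.
  Product Clearance Extension: 229 days (within the 1066-day cap) → +229 days → 12 February 2040.
Expiry of referenced patent SV-965246:
  Base: filing + 22 years → 27 June 2037.
  Product Clearance Extension: 1729 days claimed exceeds the 1066-day cap, so +1066 days → 28 May 2040.
Terminal disclaimer: SV-803984 expires on the earlier of 12 February 2040 and 28 May 2040.

February 12, 2040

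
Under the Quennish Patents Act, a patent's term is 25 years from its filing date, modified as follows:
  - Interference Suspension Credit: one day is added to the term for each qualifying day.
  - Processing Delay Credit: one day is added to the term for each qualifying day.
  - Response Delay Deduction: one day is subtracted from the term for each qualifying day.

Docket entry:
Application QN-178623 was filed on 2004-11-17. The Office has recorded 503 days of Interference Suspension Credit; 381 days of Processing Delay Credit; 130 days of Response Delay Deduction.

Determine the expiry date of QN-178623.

2031-12-11

Base term: filing date + 25 years → 17 November 2029.
Interference Suspension Credit: +503 days → 4 April 2031.
Processing Delay Credit: +381 days → 19 April 2032.
Response Delay Deduction: −130 days → 11 December 2031.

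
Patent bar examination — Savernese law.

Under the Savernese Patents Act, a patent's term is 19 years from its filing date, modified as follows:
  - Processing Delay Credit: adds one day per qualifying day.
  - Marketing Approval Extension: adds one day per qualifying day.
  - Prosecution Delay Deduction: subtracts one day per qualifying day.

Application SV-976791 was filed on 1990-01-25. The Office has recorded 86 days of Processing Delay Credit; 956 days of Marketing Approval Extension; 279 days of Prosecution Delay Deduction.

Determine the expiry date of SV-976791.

2011-02-27

Base term: filing date + 19 years → 25 January 2009.
Processing Delay Credit: +86 days → 21 April 2009.
Marketing Approval Extension: +956 days → 3 December 2011.
Prosecution Delay Deduction: −279 days → 27 February 2011.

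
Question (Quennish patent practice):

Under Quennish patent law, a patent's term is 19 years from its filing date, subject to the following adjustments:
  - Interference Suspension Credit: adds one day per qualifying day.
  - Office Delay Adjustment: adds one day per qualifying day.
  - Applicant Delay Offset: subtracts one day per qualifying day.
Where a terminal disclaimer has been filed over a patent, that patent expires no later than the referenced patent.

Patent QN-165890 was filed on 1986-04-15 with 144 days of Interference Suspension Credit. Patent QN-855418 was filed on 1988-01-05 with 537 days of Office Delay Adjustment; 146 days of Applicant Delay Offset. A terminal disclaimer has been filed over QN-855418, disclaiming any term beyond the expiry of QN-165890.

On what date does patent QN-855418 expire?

2005-09-06

Natural term of QN-855418:
  Base: filing + 19 years → 5 January 2007.
  Office Delay Adjustment: +537 days → 25 June 2008.
  Applicant Delay Offset: −146 days → 31 January 2008.
Expiry of referenced patent QN-165890:
  Base: filing + 19 years → 15 April 2005.
  Interference Suspension Credit: +144 days → 6 September 2005.
Terminal disclaimer: QN-855418 expires on the earlier of 31 January 2008 and 6 September 2005.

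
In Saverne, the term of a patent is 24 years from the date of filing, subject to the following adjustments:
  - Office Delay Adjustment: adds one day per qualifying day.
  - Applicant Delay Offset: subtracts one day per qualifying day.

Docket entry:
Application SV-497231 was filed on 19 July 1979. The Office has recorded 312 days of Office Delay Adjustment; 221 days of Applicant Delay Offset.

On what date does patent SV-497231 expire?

Base term: filing date + 24 years → 19 July 2003.
Office Delay Adjustment: +312 days → 26 May 2004.
Applicant Delay Offset: −221 days → 18 October 2003.

2003-10-18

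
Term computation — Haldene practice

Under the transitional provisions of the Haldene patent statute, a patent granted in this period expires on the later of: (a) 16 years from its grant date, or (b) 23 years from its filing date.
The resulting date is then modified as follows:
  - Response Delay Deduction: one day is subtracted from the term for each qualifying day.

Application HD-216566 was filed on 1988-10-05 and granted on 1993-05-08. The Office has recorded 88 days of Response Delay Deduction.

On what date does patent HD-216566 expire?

2011-07-09

(a) grant + 16 years → 8 May 2009.
(b) filing + 23 years → 5 October 2011.
Later of the two: 5 October 2011.
Response Delay Deduction: −88 days → 9 July 2011.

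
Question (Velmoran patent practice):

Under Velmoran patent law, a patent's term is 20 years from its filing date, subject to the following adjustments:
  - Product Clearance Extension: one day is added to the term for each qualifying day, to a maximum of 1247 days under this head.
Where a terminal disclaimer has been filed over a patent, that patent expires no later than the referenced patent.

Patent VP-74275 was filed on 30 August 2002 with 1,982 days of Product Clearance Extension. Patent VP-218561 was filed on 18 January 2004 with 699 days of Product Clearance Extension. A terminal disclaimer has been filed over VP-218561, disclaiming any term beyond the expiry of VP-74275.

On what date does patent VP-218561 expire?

Natural term of VP-218561:
  Base: filing + 20 years → 18 January 2024.
  Product Clearance Extension: 699 days (within the 1247-day cap) → +699 days → 17 December 2025.
Expiry of referenced patent VP-74275:
  Base: filing + 20 years → 30 August 2022.
  Product Clearance Extension: 1982 days claimed exceeds the 1247-day cap, so +1247 days → 28 January 2026.
Terminal disclaimer: VP-218561 expires on the earlier of 17 December 2025 and 28 January 2026.

2025-12-17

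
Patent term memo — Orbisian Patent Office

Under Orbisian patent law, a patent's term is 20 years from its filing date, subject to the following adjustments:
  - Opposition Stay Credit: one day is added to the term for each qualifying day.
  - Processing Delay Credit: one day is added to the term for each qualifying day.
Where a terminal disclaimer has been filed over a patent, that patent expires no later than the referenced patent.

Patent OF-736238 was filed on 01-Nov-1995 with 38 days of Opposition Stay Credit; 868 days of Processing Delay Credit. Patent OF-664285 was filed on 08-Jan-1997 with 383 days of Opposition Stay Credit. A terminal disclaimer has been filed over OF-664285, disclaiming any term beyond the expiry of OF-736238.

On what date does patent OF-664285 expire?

Natural term of OF-664285:
  Base: filing + 20 years → 8 January 2017.
  Opposition Stay Credit: +383 days → 26 January 2018.
Expiry of referenced patent OF-736238:
  Base: filing + 20 years → 1 November 2015.
  Opposition Stay Credit: +38 days → 9 December 2015.
  Processing Delay Credit: +868 days → 25 April 2018.
Terminal disclaimer: OF-664285 expires on the earlier of 26 January 2018 and 25 April 2018.

January 26, 2018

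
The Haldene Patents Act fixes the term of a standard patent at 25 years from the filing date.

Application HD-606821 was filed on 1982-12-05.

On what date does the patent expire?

2007-12-05

Filing date + 25 years → 5 December 2007.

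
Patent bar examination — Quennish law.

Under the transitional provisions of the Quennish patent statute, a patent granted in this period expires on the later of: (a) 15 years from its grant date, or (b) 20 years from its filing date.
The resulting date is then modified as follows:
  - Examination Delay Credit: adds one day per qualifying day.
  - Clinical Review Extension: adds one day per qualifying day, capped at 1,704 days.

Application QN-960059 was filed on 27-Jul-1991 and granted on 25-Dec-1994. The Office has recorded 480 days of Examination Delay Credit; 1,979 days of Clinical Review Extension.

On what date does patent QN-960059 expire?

(a) grant + 15 years → 25 December 2009.
(b) filing + 20 years → 27 July 2011.
Later of the two: 27 July 2011.
Examination Delay Credit: +480 days → 18 November 2012.
Clinical Review Extension: 1979 days claimed exceeds the 1704-day cap, so +1704 days → 19 July 2017.

2017-07-19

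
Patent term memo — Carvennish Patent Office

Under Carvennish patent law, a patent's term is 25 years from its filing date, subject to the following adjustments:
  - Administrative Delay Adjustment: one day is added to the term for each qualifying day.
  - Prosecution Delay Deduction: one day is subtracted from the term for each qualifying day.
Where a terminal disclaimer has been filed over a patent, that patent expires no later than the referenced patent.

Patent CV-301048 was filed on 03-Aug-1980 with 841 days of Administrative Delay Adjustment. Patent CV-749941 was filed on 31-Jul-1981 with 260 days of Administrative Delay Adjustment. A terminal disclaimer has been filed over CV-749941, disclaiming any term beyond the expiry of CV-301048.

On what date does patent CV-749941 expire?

Natural term of CV-749941:
  Base: filing + 25 years → 31 July 2006.
  Administrative Delay Adjustment: +260 days → 17 April 2007.
Expiry of referenced patent CV-301048:
  Base: filing + 25 years → 3 August 2005.
  Administrative Delay Adjustment: +841 days → 22 November 2007.
Terminal disclaimer: CV-749941 expires on the earlier of 17 April 2007 and 22 November 2007.

2007-04-17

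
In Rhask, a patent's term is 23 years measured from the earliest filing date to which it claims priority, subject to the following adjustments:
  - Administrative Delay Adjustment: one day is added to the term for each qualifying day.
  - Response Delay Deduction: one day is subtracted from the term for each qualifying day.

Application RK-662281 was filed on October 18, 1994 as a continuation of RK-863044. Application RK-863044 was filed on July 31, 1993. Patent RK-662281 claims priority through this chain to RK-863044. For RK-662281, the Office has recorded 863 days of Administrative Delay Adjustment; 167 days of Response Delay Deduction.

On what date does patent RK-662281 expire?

Earliest priority filing: 31 July 1993.
Base term: 31 July 1993 + 23 years → 31 July 2016.
Administrative Delay Adjustment: +863 days → 11 December 2018.
Response Delay Deduction: −167 days → 27 June 2018.

2018-06-27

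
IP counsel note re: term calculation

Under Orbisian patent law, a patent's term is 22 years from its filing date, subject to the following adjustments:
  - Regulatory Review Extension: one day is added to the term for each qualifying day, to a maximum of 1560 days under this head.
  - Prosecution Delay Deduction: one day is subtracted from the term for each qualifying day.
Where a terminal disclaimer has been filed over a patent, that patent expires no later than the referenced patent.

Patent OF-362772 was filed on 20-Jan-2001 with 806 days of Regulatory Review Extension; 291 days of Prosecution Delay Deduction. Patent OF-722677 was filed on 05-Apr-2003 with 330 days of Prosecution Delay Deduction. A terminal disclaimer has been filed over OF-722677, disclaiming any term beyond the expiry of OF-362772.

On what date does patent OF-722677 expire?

2024-05-10

Natural term of OF-722677:
  Base: filing + 22 years → 5 April 2025.
  Prosecution Delay Deduction: −330 days → 10 May 2024.
Expiry of referenced patent OF-362772:
  Base: filing + 22 years → 20 January 2023.
  Regulatory Review Extension: 806 days (within the 1560-day cap) → +806 days → 5 April 2025.
  Prosecution Delay Deduction: −291 days → 18 June 2024.
Terminal disclaimer: OF-722677 expires on the earlier of 10 May 2024 and 18 June 2024.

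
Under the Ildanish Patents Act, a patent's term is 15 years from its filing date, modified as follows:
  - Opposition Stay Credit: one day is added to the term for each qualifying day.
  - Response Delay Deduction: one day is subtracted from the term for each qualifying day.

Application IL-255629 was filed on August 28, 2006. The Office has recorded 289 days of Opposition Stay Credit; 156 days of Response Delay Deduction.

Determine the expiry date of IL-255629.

2022-01-08

Base term: filing date + 15 years → 28 August 2021.
Opposition Stay Credit: +289 days → 13 June 2022.
Response Delay Deduction: −156 days → 8 January 2022.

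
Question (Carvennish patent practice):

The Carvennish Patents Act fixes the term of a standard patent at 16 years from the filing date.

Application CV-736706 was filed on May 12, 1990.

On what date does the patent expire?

Filing date + 16 years → 12 May 2006.

May 12, 2006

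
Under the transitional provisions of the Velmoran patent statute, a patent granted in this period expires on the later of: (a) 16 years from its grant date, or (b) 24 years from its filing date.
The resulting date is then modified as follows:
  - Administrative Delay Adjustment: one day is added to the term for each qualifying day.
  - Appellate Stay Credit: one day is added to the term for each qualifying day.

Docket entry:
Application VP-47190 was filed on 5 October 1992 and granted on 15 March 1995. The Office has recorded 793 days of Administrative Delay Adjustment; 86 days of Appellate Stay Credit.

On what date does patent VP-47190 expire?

(a) grant + 16 years → 15 March 2011.
(b) filing + 24 years → 5 October 2016.
Later of the two: 5 October 2016.
Administrative Delay Adjustment: +793 days → 7 December 2018.
Appellate Stay Credit: +86 days → 3 March 2019.

March 3, 2019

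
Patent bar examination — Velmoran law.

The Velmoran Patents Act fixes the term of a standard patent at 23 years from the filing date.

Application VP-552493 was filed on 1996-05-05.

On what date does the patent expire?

Filing date + 23 years → 5 May 2019.

May 5, 2019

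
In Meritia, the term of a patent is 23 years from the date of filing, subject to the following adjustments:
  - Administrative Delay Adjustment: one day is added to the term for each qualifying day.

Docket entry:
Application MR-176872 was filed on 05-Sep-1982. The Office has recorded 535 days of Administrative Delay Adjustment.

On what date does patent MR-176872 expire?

February 22, 2007

Base term: filing date + 23 years → 5 September 2005.
Administrative Delay Adjustment: +535 days → 22 February 2007.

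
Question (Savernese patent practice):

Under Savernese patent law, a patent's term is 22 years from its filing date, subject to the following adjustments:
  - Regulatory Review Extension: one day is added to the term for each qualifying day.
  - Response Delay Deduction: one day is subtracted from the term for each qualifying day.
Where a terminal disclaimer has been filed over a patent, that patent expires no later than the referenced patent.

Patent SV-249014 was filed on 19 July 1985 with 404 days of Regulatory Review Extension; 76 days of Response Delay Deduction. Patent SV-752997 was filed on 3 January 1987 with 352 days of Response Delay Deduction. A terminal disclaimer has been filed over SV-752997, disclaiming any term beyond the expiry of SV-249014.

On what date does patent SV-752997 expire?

Natural term of SV-752997:
  Base: filing + 22 years → 3 January 2009.
  Response Delay Deduction: −352 days → 17 January 2008.
Expiry of referenced patent SV-249014:
  Base: filing + 22 years → 19 July 2007.
  Regulatory Review Extension: +404 days → 26 August 2008.
  Response Delay Deduction: −76 days → 11 June 2008.
Terminal disclaimer: SV-752997 expires on the earlier of 17 January 2008 and 11 June 2008.

January 17, 2008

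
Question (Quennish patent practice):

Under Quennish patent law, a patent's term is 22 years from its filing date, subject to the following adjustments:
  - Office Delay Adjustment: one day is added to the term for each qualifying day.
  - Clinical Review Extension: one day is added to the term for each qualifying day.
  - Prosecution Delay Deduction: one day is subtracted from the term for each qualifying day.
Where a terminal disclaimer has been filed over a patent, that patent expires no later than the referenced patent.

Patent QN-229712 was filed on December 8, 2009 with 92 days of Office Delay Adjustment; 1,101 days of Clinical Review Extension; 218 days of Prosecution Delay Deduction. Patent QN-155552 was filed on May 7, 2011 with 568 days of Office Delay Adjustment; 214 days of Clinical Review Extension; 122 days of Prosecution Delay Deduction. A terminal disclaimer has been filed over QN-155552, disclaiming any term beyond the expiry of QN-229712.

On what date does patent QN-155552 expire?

2034-08-09

Natural term of QN-155552:
  Base: filing + 22 years → 7 May 2033.
  Office Delay Adjustment: +568 days → 26 November 2034.
  Clinical Review Extension: +214 days → 28 June 2035.
  Prosecution Delay Deduction: −122 days → 26 February 2035.
Expiry of referenced patent QN-229712:
  Base: filing + 22 years → 8 December 2031.
  Office Delay Adjustment: +92 days → 9 March 2032.
  Clinical Review Extension: +1101 days → 15 March 2035.
  Prosecution Delay Deduction: −218 days → 9 August 2034.
Terminal disclaimer: QN-155552 expires on the earlier of 26 February 2035 and 9 August 2034.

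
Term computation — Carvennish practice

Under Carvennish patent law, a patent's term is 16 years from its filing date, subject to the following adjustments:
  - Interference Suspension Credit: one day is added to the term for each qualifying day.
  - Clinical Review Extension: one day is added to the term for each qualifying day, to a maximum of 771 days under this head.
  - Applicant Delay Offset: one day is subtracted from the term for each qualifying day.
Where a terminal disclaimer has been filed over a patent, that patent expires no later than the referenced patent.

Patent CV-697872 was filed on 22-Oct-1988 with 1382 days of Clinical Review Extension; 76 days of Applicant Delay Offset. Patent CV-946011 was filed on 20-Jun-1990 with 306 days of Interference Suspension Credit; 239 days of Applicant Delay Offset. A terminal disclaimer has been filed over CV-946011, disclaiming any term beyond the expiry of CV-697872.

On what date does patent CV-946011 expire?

August 26, 2006

Natural term of CV-946011:
  Base: filing + 16 years → 20 June 2006.
  Interference Suspension Credit: +306 days → 22 April 2007.
  Applicant Delay Offset: −239 days → 26 August 2006.
Expiry of referenced patent CV-697872:
  Base: filing + 16 years → 22 October 2004.
  Clinical Review Extension: 1382 days claimed exceeds the 771-day cap, so +771 days → 2 December 2006.
  Applicant Delay Offset: −76 days → 17 September 2006.
Terminal disclaimer: CV-946011 expires on the earlier of 26 August 2006 and 17 September 2006.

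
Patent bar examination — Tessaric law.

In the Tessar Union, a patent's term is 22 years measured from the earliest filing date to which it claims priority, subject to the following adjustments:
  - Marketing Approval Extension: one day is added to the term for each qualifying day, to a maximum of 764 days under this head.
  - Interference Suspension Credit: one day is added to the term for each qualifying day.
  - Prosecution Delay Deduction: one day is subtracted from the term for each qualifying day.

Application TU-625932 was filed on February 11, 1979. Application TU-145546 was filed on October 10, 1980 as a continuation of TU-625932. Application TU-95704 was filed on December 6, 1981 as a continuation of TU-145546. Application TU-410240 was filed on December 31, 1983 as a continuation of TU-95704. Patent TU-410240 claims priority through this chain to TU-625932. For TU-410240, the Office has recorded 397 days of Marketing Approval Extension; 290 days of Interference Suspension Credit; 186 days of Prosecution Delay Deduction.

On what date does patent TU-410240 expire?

Earliest priority filing: 11 February 1979.
Base term: 11 February 1979 + 22 years → 11 February 2001.
Marketing Approval Extension: 397 days (within the 764-day cap) → +397 days → 15 March 2002.
Interference Suspension Credit: +290 days → 30 December 2002.
Prosecution Delay Deduction: −186 days → 27 June 2002.

June 27, 2002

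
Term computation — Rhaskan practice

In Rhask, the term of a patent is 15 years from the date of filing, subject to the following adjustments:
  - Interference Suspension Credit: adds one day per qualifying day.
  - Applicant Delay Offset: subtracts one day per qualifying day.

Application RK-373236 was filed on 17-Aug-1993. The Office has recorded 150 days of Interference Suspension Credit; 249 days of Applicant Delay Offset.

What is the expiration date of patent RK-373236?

2008-05-10

Base term: filing date + 15 years → 17 August 2008.
Interference Suspension Credit: +150 days → 14 January 2009.
Applicant Delay Offset: −249 days → 10 May 2008.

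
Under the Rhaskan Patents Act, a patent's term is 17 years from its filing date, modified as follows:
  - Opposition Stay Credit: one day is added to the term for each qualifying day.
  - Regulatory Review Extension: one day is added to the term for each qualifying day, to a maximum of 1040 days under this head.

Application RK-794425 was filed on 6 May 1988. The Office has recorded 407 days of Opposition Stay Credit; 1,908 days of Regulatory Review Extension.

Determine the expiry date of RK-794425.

2009-04-22

Base term: filing date + 17 years → 6 May 2005.
Opposition Stay Credit: +407 days → 17 June 2006.
Regulatory Review Extension: 1908 days claimed exceeds the 1040-day cap, so +1040 days → 22 April 2009.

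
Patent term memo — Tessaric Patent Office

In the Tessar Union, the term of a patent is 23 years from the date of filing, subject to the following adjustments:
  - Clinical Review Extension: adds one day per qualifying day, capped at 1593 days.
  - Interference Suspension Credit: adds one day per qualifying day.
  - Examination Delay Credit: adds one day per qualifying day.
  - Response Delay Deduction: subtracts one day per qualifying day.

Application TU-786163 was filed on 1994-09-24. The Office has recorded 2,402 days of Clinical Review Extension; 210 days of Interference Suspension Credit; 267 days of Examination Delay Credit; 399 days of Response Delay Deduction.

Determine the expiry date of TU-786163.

April 22, 2022

Base term: filing date + 23 years → 24 September 2017.
Clinical Review Extension: 2402 days claimed exceeds the 1593-day cap, so +1593 days → 3 February 2022.
Interference Suspension Credit: +210 days → 1 September 2022.
Examination Delay Credit: +267 days → 26 May 2023.
Response Delay Deduction: −399 days → 22 April 2022.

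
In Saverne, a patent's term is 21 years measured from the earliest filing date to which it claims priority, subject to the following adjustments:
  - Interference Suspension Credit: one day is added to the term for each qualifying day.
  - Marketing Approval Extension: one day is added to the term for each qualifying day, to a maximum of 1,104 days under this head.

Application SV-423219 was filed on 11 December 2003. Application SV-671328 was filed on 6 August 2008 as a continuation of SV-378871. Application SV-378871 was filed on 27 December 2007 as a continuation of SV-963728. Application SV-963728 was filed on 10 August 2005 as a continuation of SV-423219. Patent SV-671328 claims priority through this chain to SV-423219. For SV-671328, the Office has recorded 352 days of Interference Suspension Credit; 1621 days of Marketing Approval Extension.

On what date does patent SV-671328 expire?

2028-12-06

Earliest priority filing: 11 December 2003.
Base term: 11 December 2003 + 21 years → 11 December 2024.
Interference Suspension Credit: +352 days → 28 November 2025.
Marketing Approval Extension: 1621 days claimed exceeds the 1104-day cap, so +1104 days → 6 December 2028.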